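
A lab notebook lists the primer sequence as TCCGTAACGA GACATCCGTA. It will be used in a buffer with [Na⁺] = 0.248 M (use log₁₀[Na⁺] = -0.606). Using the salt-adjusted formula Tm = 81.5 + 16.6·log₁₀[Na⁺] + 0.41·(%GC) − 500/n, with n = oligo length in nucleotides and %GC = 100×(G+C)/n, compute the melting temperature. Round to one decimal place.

Length n = 20. Scanning the sequence gives A=6, G=4, C=6, T=4.
G+C = 10, so %GC = 10/20 × 100 = 50%
Salt term: 16.6 × (-0.606) = -10.06
GC term: 0.41 × 50 = 20.5; length term: −500/20 = −25
Tm = 81.5 + (-10.06) + 20.5 − 25 = 66.94 → 66.9°C

66.9°C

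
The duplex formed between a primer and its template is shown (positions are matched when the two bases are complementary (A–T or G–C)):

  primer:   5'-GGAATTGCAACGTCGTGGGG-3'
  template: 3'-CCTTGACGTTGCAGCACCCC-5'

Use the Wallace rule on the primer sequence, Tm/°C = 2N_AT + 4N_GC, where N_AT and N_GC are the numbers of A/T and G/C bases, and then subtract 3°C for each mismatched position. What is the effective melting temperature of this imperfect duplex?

Primer base counts: A=4, T=4, G=9, C=3 → A+T=8, G+C=12
Perfect-match Tm = 2(8) + 4(12) = 16 + 48 = 64°C
Mismatches (positions where the bases are not complementary): 1 (at position 5)
Effective Tm = 64 − 1×3 = 64 − 3 = 61°C

61°C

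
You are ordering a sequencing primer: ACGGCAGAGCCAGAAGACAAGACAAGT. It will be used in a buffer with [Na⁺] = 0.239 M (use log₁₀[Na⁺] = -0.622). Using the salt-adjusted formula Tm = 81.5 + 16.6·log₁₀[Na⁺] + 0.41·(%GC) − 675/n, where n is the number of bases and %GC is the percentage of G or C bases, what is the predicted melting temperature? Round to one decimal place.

67.4°C

Length n = 27. Scanning the sequence gives G=8, A=12, C=6, T=1.
G+C = 14, so %GC = 14/27 × 100 = 51.852%
Salt term: 16.6 × (-0.622) = -10.325
GC term: 0.41 × 51.852 = 21.259; length term: −675/27 = −25
Tm = 81.5 + (-10.325) + 21.259 − 25 = 67.434 → 67.4°C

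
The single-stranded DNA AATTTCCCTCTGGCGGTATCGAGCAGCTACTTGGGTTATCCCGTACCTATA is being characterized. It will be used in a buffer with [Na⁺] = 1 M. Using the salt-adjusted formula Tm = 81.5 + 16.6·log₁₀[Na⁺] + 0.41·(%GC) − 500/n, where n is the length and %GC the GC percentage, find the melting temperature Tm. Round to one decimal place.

91.8°C

Length n = 51. Scanning the sequence gives G=11, C=14, T=16, A=10.
G+C = 25, so %GC = 25/51 × 100 = 49.02%
Salt term: 16.6 × (0) = 0
GC term: 0.41 × 49.02 = 20.098; length term: −500/51 = −9.804
Tm = 81.5 + (0) + 20.098 − 9.804 = 91.794 → 91.8°C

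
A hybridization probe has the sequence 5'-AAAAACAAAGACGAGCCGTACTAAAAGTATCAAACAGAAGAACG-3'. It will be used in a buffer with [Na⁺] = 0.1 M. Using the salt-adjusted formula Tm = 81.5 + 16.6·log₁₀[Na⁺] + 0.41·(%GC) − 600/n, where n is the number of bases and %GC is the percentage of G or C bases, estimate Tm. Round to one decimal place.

Length n = 44. Counting bases: T=4, C=8, A=24, G=8
G+C = 16, so %GC = 16/44 × 100 = 36.364%
Salt term: 16.6 × (-1) = -16.6
GC term: 0.41 × 36.364 = 14.909; length term: −600/44 = −13.636
Tm = 81.5 + (-16.6) + 14.909 − 13.636 = 66.173 → 66.2°C

66.2°C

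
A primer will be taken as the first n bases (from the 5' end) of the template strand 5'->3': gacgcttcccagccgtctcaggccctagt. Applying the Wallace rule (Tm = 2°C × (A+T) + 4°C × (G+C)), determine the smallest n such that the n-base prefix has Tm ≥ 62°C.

n = 19

First 18 bases: GACGCTTCCCAGCCGTCT → Tm = 60°C (< 62°C)
First 19 bases: GACGCTTCCCAGCCGTCTC → Tm = 64°C (≥ 62°C)
Each additional base adds 2°C (A/T) or 4°C (G/C), so Tm is non-decreasing in n; n = 19 is the first length to reach 62°C.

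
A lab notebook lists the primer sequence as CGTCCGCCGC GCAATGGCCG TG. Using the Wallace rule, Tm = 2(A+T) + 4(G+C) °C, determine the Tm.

G=8, C=9, T=3, A=2
So N_AT = 5 and N_GC = 17.
Tm = 4·17 + 2·5 = 68 + 10 = 78°C

78°C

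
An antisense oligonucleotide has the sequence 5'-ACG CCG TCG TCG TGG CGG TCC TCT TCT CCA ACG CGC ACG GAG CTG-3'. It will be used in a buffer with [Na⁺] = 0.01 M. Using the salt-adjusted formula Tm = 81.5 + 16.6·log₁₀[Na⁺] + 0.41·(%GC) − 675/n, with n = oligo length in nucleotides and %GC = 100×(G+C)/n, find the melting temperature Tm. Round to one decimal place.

61.5°C

Length n = 45. Scanning the sequence gives T=9, A=5, C=17, G=14.
G+C = 31, so %GC = 31/45 × 100 = 68.889%
Salt term: 16.6 × (-2) = -33.2
GC term: 0.41 × 68.889 = 28.244; length term: −675/45 = −15
Tm = 81.5 + (-33.2) + 28.244 − 15 = 61.544 → 61.5°C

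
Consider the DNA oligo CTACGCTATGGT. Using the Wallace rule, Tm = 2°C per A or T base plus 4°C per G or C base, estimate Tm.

36°C

Counting bases: G=3, A=2, C=3, T=4
AT pairs contribute 6, GC pairs contribute 6.
Tm = 2(6) + 4(6) = 12 + 24 = 36°C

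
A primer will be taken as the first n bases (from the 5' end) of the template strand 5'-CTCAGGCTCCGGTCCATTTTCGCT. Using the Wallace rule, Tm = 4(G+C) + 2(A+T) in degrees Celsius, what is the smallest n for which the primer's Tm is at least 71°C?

n = 23

First 22 bases: CTCAGGCTCCGGTCCATTTTCG → Tm = 70°C (< 71°C)
First 23 bases: CTCAGGCTCCGGTCCATTTTCGC → Tm = 74°C (≥ 71°C)
Since every base adds ≥2°C, Tm only increases with n, so the threshold is first crossed at n = 23.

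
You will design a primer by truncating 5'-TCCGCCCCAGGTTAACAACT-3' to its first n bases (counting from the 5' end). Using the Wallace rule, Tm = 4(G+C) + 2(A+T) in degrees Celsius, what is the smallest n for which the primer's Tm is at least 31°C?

n = 9

First 8 bases: TCCGCCCC → Tm = 30°C (< 31°C)
First 9 bases: TCCGCCCCA → Tm = 32°C (≥ 31°C)
Since every base adds ≥2°C, Tm only increases with n, so the threshold is first crossed at n = 9.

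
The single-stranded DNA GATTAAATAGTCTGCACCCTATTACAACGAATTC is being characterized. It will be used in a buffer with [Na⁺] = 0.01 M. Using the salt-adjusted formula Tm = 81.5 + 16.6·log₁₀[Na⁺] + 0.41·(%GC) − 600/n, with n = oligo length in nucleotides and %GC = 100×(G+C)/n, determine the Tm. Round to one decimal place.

Length n = 34. G=4, A=12, T=10, C=8
G+C = 12, so %GC = 12/34 × 100 = 35.294%
Salt term: 16.6 × (-2) = -33.2
GC term: 0.41 × 35.294 = 14.471; length term: −600/34 = −17.647
Tm = 81.5 + (-33.2) + 14.471 − 17.647 = 45.124 → 45.1°C

45.1°C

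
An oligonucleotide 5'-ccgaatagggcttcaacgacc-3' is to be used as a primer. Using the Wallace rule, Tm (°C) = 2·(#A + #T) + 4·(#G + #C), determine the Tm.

66°C

Base counts: C=7, T=3, A=6, G=5
So N_AT = 9 and N_GC = 12.
Tm = 4·12 + 2·9 = 48 + 18 = 66°C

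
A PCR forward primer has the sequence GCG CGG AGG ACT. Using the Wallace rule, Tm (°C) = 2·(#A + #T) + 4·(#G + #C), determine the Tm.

42°C

Scanning the sequence gives G=6, C=3, T=1, A=2.
So N_AT = 3 and N_GC = 9.
Tm = 2×3 + 4×9 = 42°C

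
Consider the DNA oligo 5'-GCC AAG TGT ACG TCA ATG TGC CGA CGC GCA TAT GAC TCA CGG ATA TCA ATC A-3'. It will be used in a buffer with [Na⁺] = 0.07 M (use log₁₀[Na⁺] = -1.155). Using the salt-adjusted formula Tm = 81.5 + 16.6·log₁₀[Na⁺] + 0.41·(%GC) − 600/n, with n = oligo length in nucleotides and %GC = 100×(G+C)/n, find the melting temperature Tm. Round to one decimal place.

71.3°C

Length n = 52. Base counts: G=12, A=15, C=14, T=11
G+C = 26, so %GC = 26/52 × 100 = 50%
Salt term: 16.6 × (-1.155) = -19.173
GC term: 0.41 × 50 = 20.5; length term: −600/52 = −11.538
Tm = 81.5 + (-19.173) + 20.5 − 11.538 = 71.289 → 71.3°C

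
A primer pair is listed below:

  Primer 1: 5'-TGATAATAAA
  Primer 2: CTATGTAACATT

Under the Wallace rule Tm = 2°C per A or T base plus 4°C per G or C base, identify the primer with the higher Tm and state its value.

Primer 1: A+T=9, G+C=1 → Tm = 2(9)+4(1) = 22°C
Primer 2: A+T=9, G+C=3 → Tm = 2(9)+4(3) = 30°C
22°C vs 30°C → primer 2 is higher.

Primer 2, 30°C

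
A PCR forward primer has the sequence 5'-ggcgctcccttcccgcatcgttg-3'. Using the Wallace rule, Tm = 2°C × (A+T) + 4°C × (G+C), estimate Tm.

Scanning the sequence gives C=10, G=6, A=1, T=6.
A+T = 7, G+C = 16
Tm = 2×7 + 4×16 = 78°C

78°C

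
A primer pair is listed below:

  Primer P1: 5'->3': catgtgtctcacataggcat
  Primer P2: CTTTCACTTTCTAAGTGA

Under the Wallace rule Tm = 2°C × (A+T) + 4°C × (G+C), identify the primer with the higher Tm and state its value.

Primer P1, 58°C

Primer P1: A+T=11, G+C=9 → Tm = 2(11)+4(9) = 58°C
Primer P2: A+T=12, G+C=6 → Tm = 2(12)+4(6) = 48°C
58°C vs 48°C → primer P1 is higher.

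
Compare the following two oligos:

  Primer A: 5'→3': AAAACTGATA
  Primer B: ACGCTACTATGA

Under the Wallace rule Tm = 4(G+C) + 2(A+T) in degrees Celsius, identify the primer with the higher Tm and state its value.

Primer B, 34°C

Primer A: A+T=8, G+C=2 → Tm = 2(8)+4(2) = 24°C
Primer B: A+T=7, G+C=5 → Tm = 2(7)+4(5) = 34°C
24°C vs 34°C → primer B is higher.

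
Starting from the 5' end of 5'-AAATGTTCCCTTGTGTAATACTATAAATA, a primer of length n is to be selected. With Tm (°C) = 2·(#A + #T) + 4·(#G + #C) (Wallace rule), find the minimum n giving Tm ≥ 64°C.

n = 25

First 24 bases: AAATGTTCCCTTGTGTAATACTAT → Tm = 62°C (< 64°C)
First 25 bases: AAATGTTCCCTTGTGTAATACTATA → Tm = 64°C (≥ 64°C)
Each additional base adds 2°C (A/T) or 4°C (G/C), so Tm is non-decreasing in n; n = 25 is the first length to reach 64°C.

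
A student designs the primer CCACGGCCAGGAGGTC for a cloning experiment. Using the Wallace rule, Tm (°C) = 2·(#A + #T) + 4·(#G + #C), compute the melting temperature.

Base counts: A=3, C=6, T=1, G=6
So N_AT = 4 and N_GC = 12.
Tm = 4·12 + 2·4 = 48 + 8 = 56°C

56°C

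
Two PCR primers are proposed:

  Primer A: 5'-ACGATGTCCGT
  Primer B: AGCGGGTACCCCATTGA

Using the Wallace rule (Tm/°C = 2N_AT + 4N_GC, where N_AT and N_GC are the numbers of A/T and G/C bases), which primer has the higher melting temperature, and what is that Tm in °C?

Primer B, 54°C

Primer A: A+T=5, G+C=6 → Tm = 2(5)+4(6) = 34°C
Primer B: A+T=7, G+C=10 → Tm = 2(7)+4(10) = 54°C
34°C vs 54°C → primer B is higher.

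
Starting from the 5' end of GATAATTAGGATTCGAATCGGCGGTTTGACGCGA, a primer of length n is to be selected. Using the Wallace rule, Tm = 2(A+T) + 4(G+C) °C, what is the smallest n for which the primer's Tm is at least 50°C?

First 18 bases: GATAATTAGGATTCGAAT → Tm = 46°C (< 50°C)
First 19 bases: GATAATTAGGATTCGAATC → Tm = 50°C (≥ 50°C)
Each additional base adds 2°C (A/T) or 4°C (G/C), so Tm is non-decreasing in n; n = 19 is the first length to reach 50°C.

n = 19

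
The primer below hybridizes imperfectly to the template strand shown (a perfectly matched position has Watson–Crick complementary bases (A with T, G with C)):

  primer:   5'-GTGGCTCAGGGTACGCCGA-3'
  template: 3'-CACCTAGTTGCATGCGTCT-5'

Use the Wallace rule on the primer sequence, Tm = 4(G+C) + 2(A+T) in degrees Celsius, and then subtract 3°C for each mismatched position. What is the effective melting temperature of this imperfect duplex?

52°C

Primer base counts: A=3, T=3, G=8, C=5 → A+T=6, G+C=13
Perfect-match Tm = 2(6) + 4(13) = 12 + 52 = 64°C
Mismatches (positions where the bases are not complementary): 4 (at positions 5, 9, 10, 17)
Effective Tm = 64 − 4×3 = 64 − 12 = 52°C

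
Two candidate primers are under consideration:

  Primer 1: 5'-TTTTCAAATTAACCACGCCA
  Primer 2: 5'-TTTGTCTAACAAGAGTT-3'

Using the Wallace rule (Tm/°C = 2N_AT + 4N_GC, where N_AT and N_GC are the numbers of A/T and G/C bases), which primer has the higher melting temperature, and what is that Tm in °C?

Primer 1: A+T=13, G+C=7 → Tm = 2(13)+4(7) = 54°C
Primer 2: A+T=12, G+C=5 → Tm = 2(12)+4(5) = 44°C
54°C vs 44°C → primer 1 is higher.

Primer 1, 54°C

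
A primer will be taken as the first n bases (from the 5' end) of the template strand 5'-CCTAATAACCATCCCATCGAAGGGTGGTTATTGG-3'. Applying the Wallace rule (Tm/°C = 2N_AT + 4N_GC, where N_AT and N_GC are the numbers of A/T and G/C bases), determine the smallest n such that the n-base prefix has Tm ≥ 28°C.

First 9 bases: CCTAATAAC → Tm = 24°C (< 28°C)
First 10 bases: CCTAATAACC → Tm = 28°C (≥ 28°C)
Each additional base adds 2°C (A/T) or 4°C (G/C), so Tm is non-decreasing in n; n = 10 is the first length to reach 28°C.

n = 10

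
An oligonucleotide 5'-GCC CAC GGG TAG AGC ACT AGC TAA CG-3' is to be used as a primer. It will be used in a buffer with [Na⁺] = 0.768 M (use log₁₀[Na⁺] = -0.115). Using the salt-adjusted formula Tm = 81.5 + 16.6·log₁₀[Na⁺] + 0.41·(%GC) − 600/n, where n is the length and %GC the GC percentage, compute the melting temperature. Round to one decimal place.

81.7°C

Length n = 26. Base counts: T=3, A=7, C=8, G=8
G+C = 16, so %GC = 16/26 × 100 = 61.538%
Salt term: 16.6 × (-0.115) = -1.909
GC term: 0.41 × 61.538 = 25.231; length term: −600/26 = −23.077
Tm = 81.5 + (-1.909) + 25.231 − 23.077 = 81.745 → 81.7°C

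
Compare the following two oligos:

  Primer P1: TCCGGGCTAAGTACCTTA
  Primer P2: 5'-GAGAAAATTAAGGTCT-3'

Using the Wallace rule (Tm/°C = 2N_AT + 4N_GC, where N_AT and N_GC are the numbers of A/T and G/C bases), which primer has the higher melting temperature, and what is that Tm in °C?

Primer P1, 54°C

Primer P1: A+T=9, G+C=9 → Tm = 2(9)+4(9) = 54°C
Primer P2: A+T=11, G+C=5 → Tm = 2(11)+4(5) = 42°C
54°C vs 42°C → primer P1 is higher.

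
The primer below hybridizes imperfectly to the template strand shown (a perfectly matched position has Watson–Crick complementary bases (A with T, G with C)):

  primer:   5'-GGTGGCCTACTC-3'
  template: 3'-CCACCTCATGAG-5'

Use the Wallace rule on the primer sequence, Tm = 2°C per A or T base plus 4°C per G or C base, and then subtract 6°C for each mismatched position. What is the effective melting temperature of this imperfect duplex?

28°C

Primer base counts: A=1, T=3, G=4, C=4 → A+T=4, G+C=8
Perfect-match Tm = 2(4) + 4(8) = 8 + 32 = 40°C
Mismatches (positions where the bases are not complementary): 2 (at positions 6, 7)
Effective Tm = 40 − 2×6 = 40 − 12 = 28°C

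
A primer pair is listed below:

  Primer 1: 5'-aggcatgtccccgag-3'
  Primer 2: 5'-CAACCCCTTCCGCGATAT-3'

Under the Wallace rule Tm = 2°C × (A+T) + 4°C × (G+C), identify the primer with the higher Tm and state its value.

Primer 2, 56°C

Primer 1: A+T=5, G+C=10 → Tm = 2(5)+4(10) = 50°C
Primer 2: A+T=8, G+C=10 → Tm = 2(8)+4(10) = 56°C
50°C vs 56°C → primer 2 is higher.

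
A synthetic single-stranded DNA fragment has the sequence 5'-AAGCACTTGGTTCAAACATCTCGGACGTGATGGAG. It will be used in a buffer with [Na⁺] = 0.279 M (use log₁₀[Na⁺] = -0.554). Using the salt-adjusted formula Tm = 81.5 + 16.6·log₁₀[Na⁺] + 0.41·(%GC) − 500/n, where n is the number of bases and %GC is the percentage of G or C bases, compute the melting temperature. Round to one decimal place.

77.9°C

Length n = 35. Base counts: A=10, T=8, G=10, C=7
G+C = 17, so %GC = 17/35 × 100 = 48.571%
Salt term: 16.6 × (-0.554) = -9.196
GC term: 0.41 × 48.571 = 19.914; length term: −500/35 = −14.286
Tm = 81.5 + (-9.196) + 19.914 − 14.286 = 77.932 → 77.9°C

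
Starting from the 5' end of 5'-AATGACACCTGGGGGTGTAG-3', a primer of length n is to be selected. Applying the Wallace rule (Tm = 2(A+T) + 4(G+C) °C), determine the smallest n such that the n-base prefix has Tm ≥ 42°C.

First 13 bases: AATGACACCTGGG → Tm = 40°C (< 42°C)
First 14 bases: AATGACACCTGGGG → Tm = 44°C (≥ 42°C)
Each additional base adds 2°C (A/T) or 4°C (G/C), so Tm is non-decreasing in n; n = 14 is the first length to reach 42°C.

n = 14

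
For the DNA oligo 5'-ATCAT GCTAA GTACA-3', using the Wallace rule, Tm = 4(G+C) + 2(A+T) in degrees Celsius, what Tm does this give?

C=3, T=4, A=6, G=2
AT pairs contribute 10, GC pairs contribute 5.
Tm = 4·5 + 2·10 = 20 + 20 = 40°C

40°C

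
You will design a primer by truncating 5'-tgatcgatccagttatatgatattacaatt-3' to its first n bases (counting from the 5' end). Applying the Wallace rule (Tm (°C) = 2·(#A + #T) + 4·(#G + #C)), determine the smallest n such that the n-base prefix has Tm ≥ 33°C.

n = 12

First 11 bases: TGATCGATCCA → Tm = 32°C (< 33°C)
First 12 bases: TGATCGATCCAG → Tm = 36°C (≥ 33°C)
Each additional base adds 2°C (A/T) or 4°C (G/C), so Tm is non-decreasing in n; n = 12 is the first length to reach 33°C.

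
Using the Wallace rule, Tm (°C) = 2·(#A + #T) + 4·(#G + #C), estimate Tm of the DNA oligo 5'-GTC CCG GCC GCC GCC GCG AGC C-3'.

84°C

Base counts: T=1, C=12, G=8, A=1
A+T = 2, G+C = 20
Tm = 2×2 + 4×20 = 84°C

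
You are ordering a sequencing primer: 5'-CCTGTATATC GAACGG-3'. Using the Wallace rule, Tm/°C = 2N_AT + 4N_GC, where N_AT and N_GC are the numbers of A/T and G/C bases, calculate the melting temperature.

Scanning the sequence gives G=4, A=4, T=4, C=4.
AT pairs contribute 8, GC pairs contribute 8.
Tm = 2×8 + 4×8 = 48°C

48°C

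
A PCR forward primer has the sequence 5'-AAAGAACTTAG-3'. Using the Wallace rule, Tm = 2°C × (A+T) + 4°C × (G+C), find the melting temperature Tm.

Counting bases: C=1, G=2, A=6, T=2
A+T = 8, G+C = 3
Tm = 2×8 + 4×3 = 28°C

28°C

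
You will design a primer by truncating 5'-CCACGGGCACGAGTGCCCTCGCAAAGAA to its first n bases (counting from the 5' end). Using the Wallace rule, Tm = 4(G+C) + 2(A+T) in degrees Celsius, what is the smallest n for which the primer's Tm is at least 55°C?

First 15 bases: CCACGGGCACGAGTG → Tm = 52°C (< 55°C)
First 16 bases: CCACGGGCACGAGTGC → Tm = 56°C (≥ 55°C)
Since every base adds ≥2°C, Tm only increases with n, so the threshold is first crossed at n = 16.

n = 16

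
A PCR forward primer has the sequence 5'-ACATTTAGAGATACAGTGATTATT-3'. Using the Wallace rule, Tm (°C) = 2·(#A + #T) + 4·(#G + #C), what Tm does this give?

60°C

Base counts: T=9, A=9, C=2, G=4
So N_AT = 18 and N_GC = 6.
Tm = 4·6 + 2·18 = 24 + 36 = 60°C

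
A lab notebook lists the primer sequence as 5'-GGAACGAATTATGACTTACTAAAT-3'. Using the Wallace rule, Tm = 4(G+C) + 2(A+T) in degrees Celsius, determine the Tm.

62°C

Counting bases: C=3, A=10, G=4, T=7
AT pairs contribute 17, GC pairs contribute 7.
Tm = 2×17 + 4×7 = 62°C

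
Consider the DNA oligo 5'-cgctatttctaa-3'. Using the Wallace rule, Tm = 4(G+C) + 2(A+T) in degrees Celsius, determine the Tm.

32°C

Scanning the sequence gives A=3, G=1, C=3, T=5.
A+T = 8, G+C = 4
Tm = 4·4 + 2·8 = 16 + 16 = 32°C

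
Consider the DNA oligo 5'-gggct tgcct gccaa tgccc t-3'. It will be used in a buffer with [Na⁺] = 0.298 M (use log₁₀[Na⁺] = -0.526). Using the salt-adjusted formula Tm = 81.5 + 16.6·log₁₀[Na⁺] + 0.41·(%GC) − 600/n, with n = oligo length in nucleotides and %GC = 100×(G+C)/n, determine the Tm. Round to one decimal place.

Length n = 21. Counting bases: C=8, G=6, T=5, A=2
G+C = 14, so %GC = 14/21 × 100 = 66.667%
Salt term: 16.6 × (-0.526) = -8.732
GC term: 0.41 × 66.667 = 27.333; length term: −600/21 = −28.571
Tm = 81.5 + (-8.732) + 27.333 − 28.571 = 71.53 → 71.5°C

71.5°C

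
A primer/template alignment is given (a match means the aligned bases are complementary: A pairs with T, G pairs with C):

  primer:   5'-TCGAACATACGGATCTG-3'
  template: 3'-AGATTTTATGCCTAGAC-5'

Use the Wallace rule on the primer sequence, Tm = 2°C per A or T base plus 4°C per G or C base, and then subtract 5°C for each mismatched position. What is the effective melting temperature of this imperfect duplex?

Primer base counts: A=5, T=4, G=4, C=4 → A+T=9, G+C=8
Perfect-match Tm = 2(9) + 4(8) = 18 + 32 = 50°C
Mismatches (positions where the bases are not complementary): 2 (at positions 3, 6)
Effective Tm = 50 − 2×5 = 50 − 10 = 40°C

40°C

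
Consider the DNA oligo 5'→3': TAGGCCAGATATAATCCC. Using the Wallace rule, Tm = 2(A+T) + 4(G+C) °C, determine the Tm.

52°C

Counting bases: C=5, A=6, T=4, G=3
So N_AT = 10 and N_GC = 8.
Tm = 2(10) + 4(8) = 20 + 32 = 52°C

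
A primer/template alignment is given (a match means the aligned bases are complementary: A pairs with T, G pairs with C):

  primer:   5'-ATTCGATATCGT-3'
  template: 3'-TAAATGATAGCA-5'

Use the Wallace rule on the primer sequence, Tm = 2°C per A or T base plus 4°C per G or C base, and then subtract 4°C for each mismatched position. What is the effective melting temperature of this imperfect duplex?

Primer base counts: A=3, T=5, G=2, C=2 → A+T=8, G+C=4
Perfect-match Tm = 2(8) + 4(4) = 16 + 16 = 32°C
Mismatches (positions where the bases are not complementary): 3 (at positions 4, 5, 6)
Effective Tm = 32 − 3×4 = 32 − 12 = 20°C

20°C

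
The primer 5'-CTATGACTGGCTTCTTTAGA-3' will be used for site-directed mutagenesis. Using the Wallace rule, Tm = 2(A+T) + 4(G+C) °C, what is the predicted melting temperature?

56°C

Scanning the sequence gives T=8, A=4, C=4, G=4.
So N_AT = 12 and N_GC = 8.
Tm = 2(12) + 4(8) = 24 + 32 = 56°C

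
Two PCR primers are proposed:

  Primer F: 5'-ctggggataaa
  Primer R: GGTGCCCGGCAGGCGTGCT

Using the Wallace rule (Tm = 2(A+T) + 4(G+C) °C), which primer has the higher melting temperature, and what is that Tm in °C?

Primer F: A+T=6, G+C=5 → Tm = 2(6)+4(5) = 32°C
Primer R: A+T=4, G+C=15 → Tm = 2(4)+4(15) = 68°C
32°C vs 68°C → primer R is higher.

Primer R, 68°C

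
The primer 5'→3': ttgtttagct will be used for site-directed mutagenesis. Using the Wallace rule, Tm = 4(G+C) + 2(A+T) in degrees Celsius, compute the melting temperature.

Scanning the sequence gives T=6, C=1, A=1, G=2.
So N_AT = 7 and N_GC = 3.
Tm = 4·3 + 2·7 = 12 + 14 = 26°C

26°C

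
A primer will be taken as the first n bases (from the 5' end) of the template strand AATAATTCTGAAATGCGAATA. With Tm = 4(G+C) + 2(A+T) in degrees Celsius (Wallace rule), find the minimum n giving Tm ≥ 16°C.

n = 8

First 7 bases: AATAATT → Tm = 14°C (< 16°C)
First 8 bases: AATAATTC → Tm = 18°C (≥ 16°C)
Each additional base adds 2°C (A/T) or 4°C (G/C), so Tm is non-decreasing in n; n = 8 is the first length to reach 16°C.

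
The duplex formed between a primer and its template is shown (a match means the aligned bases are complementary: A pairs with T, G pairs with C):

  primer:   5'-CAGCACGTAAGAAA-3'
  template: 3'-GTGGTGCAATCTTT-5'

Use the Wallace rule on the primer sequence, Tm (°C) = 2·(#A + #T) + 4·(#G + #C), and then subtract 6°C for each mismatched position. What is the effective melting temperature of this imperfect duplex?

28°C

Primer base counts: A=7, T=1, G=3, C=3 → A+T=8, G+C=6
Perfect-match Tm = 2(8) + 4(6) = 16 + 24 = 40°C
Mismatches (positions where the bases are not complementary): 2 (at positions 3, 9)
Effective Tm = 40 − 2×6 = 40 − 12 = 28°C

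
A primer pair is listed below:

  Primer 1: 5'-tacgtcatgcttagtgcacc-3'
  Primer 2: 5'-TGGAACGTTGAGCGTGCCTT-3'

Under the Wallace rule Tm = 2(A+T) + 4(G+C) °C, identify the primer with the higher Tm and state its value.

Primer 2, 62°C

Primer 1: A+T=10, G+C=10 → Tm = 2(10)+4(10) = 60°C
Primer 2: A+T=9, G+C=11 → Tm = 2(9)+4(11) = 62°C
60°C vs 62°C → primer 2 is higher.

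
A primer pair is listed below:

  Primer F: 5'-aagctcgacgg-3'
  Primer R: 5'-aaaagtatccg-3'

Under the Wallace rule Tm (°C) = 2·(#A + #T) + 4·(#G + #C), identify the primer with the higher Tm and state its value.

Primer F: A+T=4, G+C=7 → Tm = 2(4)+4(7) = 36°C
Primer R: A+T=7, G+C=4 → Tm = 2(7)+4(4) = 30°C
36°C vs 30°C → primer F is higher.

Primer F, 36°C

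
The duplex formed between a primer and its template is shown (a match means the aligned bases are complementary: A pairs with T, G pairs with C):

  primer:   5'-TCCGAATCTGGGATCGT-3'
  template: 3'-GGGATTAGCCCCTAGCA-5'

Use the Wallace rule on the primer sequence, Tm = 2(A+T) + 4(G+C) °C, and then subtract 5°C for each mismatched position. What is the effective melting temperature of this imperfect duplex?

Primer base counts: A=3, T=5, G=5, C=4 → A+T=8, G+C=9
Perfect-match Tm = 2(8) + 4(9) = 16 + 36 = 52°C
Mismatches (positions where the bases are not complementary): 3 (at positions 1, 4, 9)
Effective Tm = 52 − 3×5 = 52 − 15 = 37°C

37°C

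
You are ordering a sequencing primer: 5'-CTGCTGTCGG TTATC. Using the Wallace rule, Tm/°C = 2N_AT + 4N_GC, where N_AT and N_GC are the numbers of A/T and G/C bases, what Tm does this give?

Counting bases: G=4, T=6, C=4, A=1
So N_AT = 7 and N_GC = 8.
Tm = 2×7 + 4×8 = 46°C

46°C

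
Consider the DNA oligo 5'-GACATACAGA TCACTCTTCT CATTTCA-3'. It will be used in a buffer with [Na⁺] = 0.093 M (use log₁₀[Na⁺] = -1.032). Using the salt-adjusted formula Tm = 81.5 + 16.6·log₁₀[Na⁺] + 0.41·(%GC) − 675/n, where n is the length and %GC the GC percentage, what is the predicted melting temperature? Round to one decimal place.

54.6°C

Length n = 27. Scanning the sequence gives C=8, A=8, T=9, G=2.
G+C = 10, so %GC = 10/27 × 100 = 37.037%
Salt term: 16.6 × (-1.032) = -17.131
GC term: 0.41 × 37.037 = 15.185; length term: −675/27 = −25
Tm = 81.5 + (-17.131) + 15.185 − 25 = 54.554 → 54.6°C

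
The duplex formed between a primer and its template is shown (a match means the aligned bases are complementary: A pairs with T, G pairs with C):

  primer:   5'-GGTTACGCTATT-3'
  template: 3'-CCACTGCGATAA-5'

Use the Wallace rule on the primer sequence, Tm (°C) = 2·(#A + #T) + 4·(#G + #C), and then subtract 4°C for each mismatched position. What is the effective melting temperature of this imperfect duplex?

Primer base counts: A=2, T=5, G=3, C=2 → A+T=7, G+C=5
Perfect-match Tm = 2(7) + 4(5) = 14 + 20 = 34°C
Mismatches (positions where the bases are not complementary): 1 (at position 4)
Effective Tm = 34 − 1×4 = 34 − 4 = 30°C

30°C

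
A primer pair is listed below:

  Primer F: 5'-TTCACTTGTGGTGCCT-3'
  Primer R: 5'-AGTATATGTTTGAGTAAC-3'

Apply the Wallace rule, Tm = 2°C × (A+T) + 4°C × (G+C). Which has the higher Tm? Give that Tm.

Primer F: A+T=8, G+C=8 → Tm = 2(8)+4(8) = 48°C
Primer R: A+T=13, G+C=5 → Tm = 2(13)+4(5) = 46°C
48°C vs 46°C → primer F is higher.

Primer F, 48°C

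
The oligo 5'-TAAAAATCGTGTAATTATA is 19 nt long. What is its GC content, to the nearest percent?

16%

Base counts: A=9, T=7, C=1, G=2
G+C = 2 + 1 = 3 out of 19 bases
%GC = 3/19 × 100 = 15.79% ≈ 16%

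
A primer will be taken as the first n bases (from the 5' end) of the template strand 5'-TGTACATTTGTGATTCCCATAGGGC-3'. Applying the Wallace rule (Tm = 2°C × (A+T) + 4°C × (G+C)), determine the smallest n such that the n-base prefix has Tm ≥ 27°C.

First 10 bases: TGTACATTTG → Tm = 26°C (< 27°C)
First 11 bases: TGTACATTTGT → Tm = 28°C (≥ 27°C)
Since every base adds ≥2°C, Tm only increases with n, so the threshold is first crossed at n = 11.

n = 11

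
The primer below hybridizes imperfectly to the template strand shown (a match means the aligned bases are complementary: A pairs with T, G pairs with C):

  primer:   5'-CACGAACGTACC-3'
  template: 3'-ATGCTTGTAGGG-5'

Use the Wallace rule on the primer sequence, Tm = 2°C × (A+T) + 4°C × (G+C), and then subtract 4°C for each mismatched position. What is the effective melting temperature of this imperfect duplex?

26°C

Primer base counts: A=4, T=1, G=2, C=5 → A+T=5, G+C=7
Perfect-match Tm = 2(5) + 4(7) = 10 + 28 = 38°C
Mismatches (positions where the bases are not complementary): 3 (at positions 1, 8, 10)
Effective Tm = 38 − 3×4 = 38 − 12 = 26°C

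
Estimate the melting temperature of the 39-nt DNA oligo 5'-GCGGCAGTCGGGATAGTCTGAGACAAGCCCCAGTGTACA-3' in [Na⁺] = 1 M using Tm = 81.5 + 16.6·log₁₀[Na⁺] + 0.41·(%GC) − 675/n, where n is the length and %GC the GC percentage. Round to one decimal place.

Length n = 39. Counting bases: C=10, G=13, A=10, T=6
G+C = 23, so %GC = 23/39 × 100 = 58.974%
Salt term: 16.6 × (0) = 0
GC term: 0.41 × 58.974 = 24.179; length term: −675/39 = −17.308
Tm = 81.5 + (0) + 24.179 − 17.308 = 88.371 → 88.4°C

88.4°C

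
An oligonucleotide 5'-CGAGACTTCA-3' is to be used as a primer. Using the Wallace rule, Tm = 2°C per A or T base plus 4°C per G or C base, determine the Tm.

Scanning the sequence gives G=2, C=3, T=2, A=3.
AT pairs contribute 5, GC pairs contribute 5.
Tm = 2(5) + 4(5) = 10 + 20 = 30°C

30°C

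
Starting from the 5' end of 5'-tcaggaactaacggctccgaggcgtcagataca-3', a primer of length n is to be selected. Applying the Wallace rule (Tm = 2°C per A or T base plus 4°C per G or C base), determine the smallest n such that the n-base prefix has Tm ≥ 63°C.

First 20 bases: TCAGGAACTAACGGCTCCGA → Tm = 62°C (< 63°C)
First 21 bases: TCAGGAACTAACGGCTCCGAG → Tm = 66°C (≥ 63°C)
Each additional base adds 2°C (A/T) or 4°C (G/C), so Tm is non-decreasing in n; n = 21 is the first length to reach 63°C.

n = 21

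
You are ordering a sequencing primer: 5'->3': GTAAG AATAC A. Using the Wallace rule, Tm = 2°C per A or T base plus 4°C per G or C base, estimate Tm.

28°C

Counting bases: A=6, C=1, G=2, T=2
So N_AT = 8 and N_GC = 3.
Tm = 4·3 + 2·8 = 12 + 16 = 28°C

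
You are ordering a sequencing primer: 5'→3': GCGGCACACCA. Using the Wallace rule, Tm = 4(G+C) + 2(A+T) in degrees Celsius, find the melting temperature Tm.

38°C

A=3, G=3, C=5, T=0
AT pairs contribute 3, GC pairs contribute 8.
Tm = 2×3 + 4×8 = 38°C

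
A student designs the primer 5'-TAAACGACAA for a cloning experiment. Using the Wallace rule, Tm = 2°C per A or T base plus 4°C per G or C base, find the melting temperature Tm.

A=6, C=2, T=1, G=1
AT pairs contribute 7, GC pairs contribute 3.
Tm = 2×7 + 4×3 = 26°C

26°C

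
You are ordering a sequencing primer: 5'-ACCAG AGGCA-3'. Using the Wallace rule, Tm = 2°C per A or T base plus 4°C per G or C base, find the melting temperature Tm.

Base counts: T=0, G=3, A=4, C=3
So N_AT = 4 and N_GC = 6.
Tm = 2(4) + 4(6) = 8 + 24 = 32°C

32°C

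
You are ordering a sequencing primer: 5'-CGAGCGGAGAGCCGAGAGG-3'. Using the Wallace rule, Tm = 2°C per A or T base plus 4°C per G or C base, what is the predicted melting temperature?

66°C

G=10, A=5, T=0, C=4
A+T = 5, G+C = 14
Tm = 4·14 + 2·5 = 56 + 10 = 66°C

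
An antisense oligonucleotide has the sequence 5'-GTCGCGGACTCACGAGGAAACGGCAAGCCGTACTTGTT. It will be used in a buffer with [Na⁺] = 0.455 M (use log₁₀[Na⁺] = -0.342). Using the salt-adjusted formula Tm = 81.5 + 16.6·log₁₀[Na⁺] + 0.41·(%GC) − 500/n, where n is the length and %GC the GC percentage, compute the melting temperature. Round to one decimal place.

86.4°C

Length n = 38. T=7, C=10, G=12, A=9
G+C = 22, so %GC = 22/38 × 100 = 57.895%
Salt term: 16.6 × (-0.342) = -5.677
GC term: 0.41 × 57.895 = 23.737; length term: −500/38 = −13.158
Tm = 81.5 + (-5.677) + 23.737 − 13.158 = 86.402 → 86.4°C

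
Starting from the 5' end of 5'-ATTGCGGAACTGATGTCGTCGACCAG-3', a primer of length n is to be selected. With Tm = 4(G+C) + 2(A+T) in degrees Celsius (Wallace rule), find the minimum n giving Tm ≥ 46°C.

First 15 bases: ATTGCGGAACTGATG → Tm = 44°C (< 46°C)
First 16 bases: ATTGCGGAACTGATGT → Tm = 46°C (≥ 46°C)
Each additional base adds 2°C (A/T) or 4°C (G/C), so Tm is non-decreasing in n; n = 16 is the first length to reach 46°C.

n = 16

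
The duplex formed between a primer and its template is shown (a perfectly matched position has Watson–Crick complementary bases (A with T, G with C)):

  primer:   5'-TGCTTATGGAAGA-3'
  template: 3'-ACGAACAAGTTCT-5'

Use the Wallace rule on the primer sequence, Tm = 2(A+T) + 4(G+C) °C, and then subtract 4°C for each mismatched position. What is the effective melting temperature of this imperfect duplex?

24°C

Primer base counts: A=4, T=4, G=4, C=1 → A+T=8, G+C=5
Perfect-match Tm = 2(8) + 4(5) = 16 + 20 = 36°C
Mismatches (positions where the bases are not complementary): 3 (at positions 6, 8, 9)
Effective Tm = 36 − 3×4 = 36 − 12 = 24°C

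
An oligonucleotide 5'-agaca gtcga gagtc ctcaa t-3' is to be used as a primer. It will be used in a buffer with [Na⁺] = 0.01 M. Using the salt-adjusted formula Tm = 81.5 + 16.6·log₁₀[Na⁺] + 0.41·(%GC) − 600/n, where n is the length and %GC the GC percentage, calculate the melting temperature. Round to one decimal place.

39.3°C

Length n = 21. Scanning the sequence gives G=5, A=7, T=4, C=5.
G+C = 10, so %GC = 10/21 × 100 = 47.619%
Salt term: 16.6 × (-2) = -33.2
GC term: 0.41 × 47.619 = 19.524; length term: −600/21 = −28.571
Tm = 81.5 + (-33.2) + 19.524 − 28.571 = 39.253 → 39.3°C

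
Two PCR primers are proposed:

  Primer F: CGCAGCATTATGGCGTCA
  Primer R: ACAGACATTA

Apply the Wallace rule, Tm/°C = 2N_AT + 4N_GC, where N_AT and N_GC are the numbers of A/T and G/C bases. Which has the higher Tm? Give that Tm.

Primer F: A+T=8, G+C=10 → Tm = 2(8)+4(10) = 56°C
Primer R: A+T=7, G+C=3 → Tm = 2(7)+4(3) = 26°C
56°C vs 26°C → primer F is higher.

Primer F, 56°C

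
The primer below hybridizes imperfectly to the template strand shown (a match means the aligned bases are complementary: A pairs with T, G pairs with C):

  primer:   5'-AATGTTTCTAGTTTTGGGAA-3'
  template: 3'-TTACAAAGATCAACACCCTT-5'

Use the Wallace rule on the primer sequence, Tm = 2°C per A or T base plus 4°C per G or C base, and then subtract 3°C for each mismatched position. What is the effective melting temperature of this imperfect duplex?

49°C

Primer base counts: A=5, T=9, G=5, C=1 → A+T=14, G+C=6
Perfect-match Tm = 2(14) + 4(6) = 28 + 24 = 52°C
Mismatches (positions where the bases are not complementary): 1 (at position 14)
Effective Tm = 52 − 1×3 = 52 − 3 = 49°C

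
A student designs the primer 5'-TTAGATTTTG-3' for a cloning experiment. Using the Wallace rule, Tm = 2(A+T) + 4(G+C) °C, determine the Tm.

A=2, C=0, G=2, T=6
So N_AT = 8 and N_GC = 2.
Tm = 4·2 + 2·8 = 8 + 16 = 24°C

24°C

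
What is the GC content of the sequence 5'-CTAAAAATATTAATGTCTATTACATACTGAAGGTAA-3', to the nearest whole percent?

22%

T=12, G=4, C=4, A=16
G+C = 4 + 4 = 8 out of 36 bases
%GC = 8/36 × 100 = 22.22% ≈ 22%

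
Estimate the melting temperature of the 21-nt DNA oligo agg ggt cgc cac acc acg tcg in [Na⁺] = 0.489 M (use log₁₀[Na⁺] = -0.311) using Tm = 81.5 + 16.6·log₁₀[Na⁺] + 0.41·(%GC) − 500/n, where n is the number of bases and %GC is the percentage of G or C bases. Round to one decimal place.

81.8°C

Length n = 21. Scanning the sequence gives T=2, A=4, C=8, G=7.
G+C = 15, so %GC = 15/21 × 100 = 71.429%
Salt term: 16.6 × (-0.311) = -5.163
GC term: 0.41 × 71.429 = 29.286; length term: −500/21 = −23.81
Tm = 81.5 + (-5.163) + 29.286 − 23.81 = 81.813 → 81.8°C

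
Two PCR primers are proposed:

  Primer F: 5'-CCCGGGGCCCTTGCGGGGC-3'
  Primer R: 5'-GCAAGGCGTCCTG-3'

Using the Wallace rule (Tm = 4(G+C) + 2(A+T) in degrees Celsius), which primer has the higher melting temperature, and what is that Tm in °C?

Primer F: A+T=2, G+C=17 → Tm = 2(2)+4(17) = 72°C
Primer R: A+T=4, G+C=9 → Tm = 2(4)+4(9) = 44°C
72°C vs 44°C → primer F is higher.

Primer F, 72°C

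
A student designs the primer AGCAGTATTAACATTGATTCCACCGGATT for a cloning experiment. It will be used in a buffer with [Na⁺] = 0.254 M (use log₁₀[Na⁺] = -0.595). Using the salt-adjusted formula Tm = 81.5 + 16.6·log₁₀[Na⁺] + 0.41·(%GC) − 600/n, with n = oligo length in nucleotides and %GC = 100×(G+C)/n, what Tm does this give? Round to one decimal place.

66.5°C

Length n = 29. Scanning the sequence gives G=5, C=6, A=9, T=9.
G+C = 11, so %GC = 11/29 × 100 = 37.931%
Salt term: 16.6 × (-0.595) = -9.877
GC term: 0.41 × 37.931 = 15.552; length term: −600/29 = −20.69
Tm = 81.5 + (-9.877) + 15.552 − 20.69 = 66.485 → 66.5°C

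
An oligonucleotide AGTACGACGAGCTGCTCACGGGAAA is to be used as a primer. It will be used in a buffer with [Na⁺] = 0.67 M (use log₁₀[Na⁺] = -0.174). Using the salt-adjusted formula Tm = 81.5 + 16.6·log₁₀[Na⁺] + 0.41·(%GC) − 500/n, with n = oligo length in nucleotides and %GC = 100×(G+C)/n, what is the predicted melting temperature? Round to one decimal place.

81.6°C

Length n = 25. Scanning the sequence gives A=8, C=6, G=8, T=3.
G+C = 14, so %GC = 14/25 × 100 = 56%
Salt term: 16.6 × (-0.174) = -2.888
GC term: 0.41 × 56 = 22.96; length term: −500/25 = −20
Tm = 81.5 + (-2.888) + 22.96 − 20 = 81.572 → 81.6°C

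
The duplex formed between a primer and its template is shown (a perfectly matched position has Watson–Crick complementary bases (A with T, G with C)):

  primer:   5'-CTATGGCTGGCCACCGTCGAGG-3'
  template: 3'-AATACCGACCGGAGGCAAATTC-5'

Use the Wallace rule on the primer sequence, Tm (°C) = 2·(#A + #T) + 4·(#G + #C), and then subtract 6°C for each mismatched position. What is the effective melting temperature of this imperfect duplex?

Primer base counts: A=3, T=4, G=8, C=7 → A+T=7, G+C=15
Perfect-match Tm = 2(7) + 4(15) = 14 + 60 = 74°C
Mismatches (positions where the bases are not complementary): 5 (at positions 1, 13, 18, 19, 21)
Effective Tm = 74 − 5×6 = 74 − 30 = 44°C

44°C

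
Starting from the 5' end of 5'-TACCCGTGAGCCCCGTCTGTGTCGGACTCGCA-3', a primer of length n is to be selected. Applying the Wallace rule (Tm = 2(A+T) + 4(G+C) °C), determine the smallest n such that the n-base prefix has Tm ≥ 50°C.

First 14 bases: TACCCGTGAGCCCC → Tm = 48°C (< 50°C)
First 15 bases: TACCCGTGAGCCCCG → Tm = 52°C (≥ 50°C)
Since every base adds ≥2°C, Tm only increases with n, so the threshold is first crossed at n = 15.

n = 15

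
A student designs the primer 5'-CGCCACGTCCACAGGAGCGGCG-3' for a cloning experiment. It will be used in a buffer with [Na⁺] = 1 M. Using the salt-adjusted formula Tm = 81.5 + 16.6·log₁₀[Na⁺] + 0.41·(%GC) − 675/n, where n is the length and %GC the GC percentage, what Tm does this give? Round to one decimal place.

82.5°C

Length n = 22. Base counts: G=8, C=9, T=1, A=4
G+C = 17, so %GC = 17/22 × 100 = 77.273%
Salt term: 16.6 × (0) = 0
GC term: 0.41 × 77.273 = 31.682; length term: −675/22 = −30.682
Tm = 81.5 + (0) + 31.682 − 30.682 = 82.5 → 82.5°C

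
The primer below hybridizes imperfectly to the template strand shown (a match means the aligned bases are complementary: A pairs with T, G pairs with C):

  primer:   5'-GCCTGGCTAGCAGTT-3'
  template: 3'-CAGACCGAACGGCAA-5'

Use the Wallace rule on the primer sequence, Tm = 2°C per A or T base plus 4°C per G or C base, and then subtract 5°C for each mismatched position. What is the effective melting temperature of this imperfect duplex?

Primer base counts: A=2, T=4, G=5, C=4 → A+T=6, G+C=9
Perfect-match Tm = 2(6) + 4(9) = 12 + 36 = 48°C
Mismatches (positions where the bases are not complementary): 3 (at positions 2, 9, 12)
Effective Tm = 48 − 3×5 = 48 − 15 = 33°C

33°C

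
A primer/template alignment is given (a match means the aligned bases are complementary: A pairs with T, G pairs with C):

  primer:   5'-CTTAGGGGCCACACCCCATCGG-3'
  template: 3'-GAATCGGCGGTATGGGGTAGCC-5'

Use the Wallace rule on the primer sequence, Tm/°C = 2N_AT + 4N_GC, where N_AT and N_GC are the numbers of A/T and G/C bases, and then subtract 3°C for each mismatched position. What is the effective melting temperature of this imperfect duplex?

65°C

Primer base counts: A=4, T=3, G=6, C=9 → A+T=7, G+C=15
Perfect-match Tm = 2(7) + 4(15) = 14 + 60 = 74°C
Mismatches (positions where the bases are not complementary): 3 (at positions 6, 7, 12)
Effective Tm = 74 − 3×3 = 74 − 9 = 65°C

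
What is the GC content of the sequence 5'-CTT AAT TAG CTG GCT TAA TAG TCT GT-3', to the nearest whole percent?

35%

Base counts: T=11, G=5, C=4, A=6
G+C = 5 + 4 = 9 out of 26 bases
%GC = 9/26 × 100 = 34.62% ≈ 35%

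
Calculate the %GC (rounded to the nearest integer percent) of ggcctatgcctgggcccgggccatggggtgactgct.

Base counts: C=11, A=3, G=15, T=7
G+C = 15 + 11 = 26 out of 36 bases
%GC = 26/36 × 100 = 72.22% ≈ 72%

72%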